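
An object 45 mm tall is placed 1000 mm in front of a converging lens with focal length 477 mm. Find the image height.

1/d_i = 1/f − 1/d_o = 1/(477.0) − 1/(1000) = 0.001096, so d_i = 912.0 mm.
m = −d_i/d_o = -0.9120.
|h_i| = |m|·h_o = 0.9120 × 45 = 41.0 mm. The image is real, inverted and reduced, on the far side of the lens.

41.0 mm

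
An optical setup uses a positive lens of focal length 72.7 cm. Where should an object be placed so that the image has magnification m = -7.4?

82.5 cm

m = −d_i/d_o ⇒ d_i = −m·d_o.
1/f = 1/d_o + 1/d_i = 1/d_o − 1/(m·d_o) = (1 − 1/m)/d_o, so d_o = f(1 − 1/m) = (72.70)(1 − 1/(-7.4)) = 82.5 cm.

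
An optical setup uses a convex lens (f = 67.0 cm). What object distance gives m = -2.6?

m = −d_i/d_o ⇒ d_i = −m·d_o.
1/f = 1/d_o + 1/d_i = 1/d_o − 1/(m·d_o) = (1 − 1/m)/d_o, so d_o = f(1 − 1/m) = (67.00)(1 − 1/(-2.6)) = 92.8 cm.

92.8 cm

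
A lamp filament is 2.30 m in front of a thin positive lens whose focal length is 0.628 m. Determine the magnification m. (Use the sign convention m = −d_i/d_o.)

1/d_i = 1/f − 1/d_o = 1/(0.6280) − 1/(2.30) = 1.158, so d_i = 0.8639 m.
m = −d_i/d_o = −(0.8639)/(2.30) = -0.376.
The image is real, inverted and reduced, on the far side of the lens.

m = -0.376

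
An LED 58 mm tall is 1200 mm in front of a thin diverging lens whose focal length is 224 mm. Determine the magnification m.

m = +0.157

For a diverging lens, f = -224 mm.
1/d_i = 1/f − 1/d_o = 1/(-224.0) − 1/(1200) = -0.005298, so d_i = -188.8 mm.
m = −d_i/d_o = −(-188.8)/(1200) = +0.157.
The image is virtual, upright and reduced, on the same side as the object.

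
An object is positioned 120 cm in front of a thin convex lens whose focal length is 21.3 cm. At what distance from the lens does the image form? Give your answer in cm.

Thin-lens equation: 1/q = 1/f − 1/p = 1/(21.30) − 1/(120) = 0.04695 − 0.008333 = 0.03862, so q = 25.9 cm.
The image is real, inverted and reduced, on the far side of the lens.

25.9 cm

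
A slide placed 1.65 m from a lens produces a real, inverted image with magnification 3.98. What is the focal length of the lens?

m = −d_i/d_o ⇒ d_i = −m·d_o = −(-3.98)·(1.65) = 6.567 m.
1/f = 1/d_o + 1/d_i = 1/(1.65) + 1/(6.567) = 0.7583, so f = 1.32 m.
Since f is positive, the lens is converging.

f = 1.32 m (converging)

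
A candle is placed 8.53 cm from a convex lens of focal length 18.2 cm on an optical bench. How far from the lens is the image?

16.1 cm

Lens equation: 1/q = 1/f − 1/p = 1/(18.20) − 1/(8.53) = 0.05495 − 0.1172 = -0.06229, so q = -16.1 cm.
The image is virtual, upright and enlarged, on the same side as the object.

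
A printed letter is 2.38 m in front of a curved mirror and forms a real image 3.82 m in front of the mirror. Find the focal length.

f = 1.47 m (concave)

Real image ⇒ d_i = +3.82 m.
1/f = 1/d_o + 1/d_i = 1/(2.38) + 1/(3.82) = 0.6819, so f = 1.47 m.
Since f is positive, the curved mirror is concave.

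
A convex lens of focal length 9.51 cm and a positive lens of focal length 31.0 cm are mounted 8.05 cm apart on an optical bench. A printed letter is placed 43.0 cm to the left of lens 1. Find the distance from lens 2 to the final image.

Lens 1: 1/d_i1 = 1/f₁ − 1/d_o1 = 1/(9.51) − 1/(43.0) = 0.08190, so d_i1 = 12.21 cm.
The intermediate image is 12.21 cm to the right of lens 1, which lies 4.160 cm to the right of lens 2 — a virtual object — so d_o2 = −4.160 cm.
Lens 2: 1/d_i2 = 1/f₂ − 1/d_o2 = 1/(31.0) − 1/(-4.160) = 0.2726, so d_i2 = 3.67 cm.
The final image is real, 3.67 cm to the right of lens 2 (overall magnification ≈ -0.25).

3.67 cm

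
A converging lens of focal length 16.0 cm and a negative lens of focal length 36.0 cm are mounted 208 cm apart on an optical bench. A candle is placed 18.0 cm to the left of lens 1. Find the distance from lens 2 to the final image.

Lens 1: 1/d_i1 = 1/f₁ − 1/d_o1 = 1/(16.0) − 1/(18.0) = 0.006944, so d_i1 = 144.0 cm.
The intermediate image is 144.0 cm to the right of lens 1, which is 208 − (144.0) = 64.00 cm to the left of lens 2, so d_o2 = +64.00 cm.
Lens 2 is diverging, so f₂ = −36.0 cm.
Lens 2: 1/d_i2 = 1/f₂ − 1/d_o2 = 1/(-36.0) − 1/(64.00) = -0.04340, so d_i2 = -23.0 cm.
The final image is virtual, 23.0 cm to the left of lens 2 (overall magnification ≈ -2.9).

23.0 cm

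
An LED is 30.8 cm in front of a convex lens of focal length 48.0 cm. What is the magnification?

1/d_i = 1/f − 1/d_o = 1/(48.00) − 1/(30.8) = -0.01163, so d_i = -85.95 cm.
m = −d_i/d_o = −(-85.95)/(30.8) = +2.79.
The image is virtual, upright and enlarged, on the same side as the object.

m = +2.79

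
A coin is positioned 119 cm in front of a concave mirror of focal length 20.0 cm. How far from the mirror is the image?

24.0 cm

Mirror equation: 1/q = 1/f − 1/p = 1/(20.00) − 1/(119) = 0.05000 − 0.008403 = 0.04160, so q = 24.0 cm.
The image is real, inverted and reduced, in front of the mirror.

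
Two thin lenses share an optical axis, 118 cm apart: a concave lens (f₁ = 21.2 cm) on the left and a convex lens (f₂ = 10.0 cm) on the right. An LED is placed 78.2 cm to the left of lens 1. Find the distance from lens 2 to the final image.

10.8 cm

Lens 1 is diverging, so f₁ = −21.2 cm.
Lens 1: 1/d_i1 = 1/f₁ − 1/d_o1 = 1/(-21.2) − 1/(78.2) = -0.05996, so d_i1 = -16.68 cm.
The intermediate image is 16.68 cm to the left of lens 1 (virtual), which is 118 − (-16.68) = 134.7 cm to the left of lens 2, so d_o2 = +134.7 cm.
Lens 2: 1/d_i2 = 1/f₂ − 1/d_o2 = 1/(10.0) − 1/(134.7) = 0.09258, so d_i2 = 10.8 cm.
The final image is real, 10.8 cm to the right of lens 2 (overall magnification ≈ -0.017).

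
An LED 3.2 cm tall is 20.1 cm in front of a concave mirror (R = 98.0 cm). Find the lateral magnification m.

m = +1.70

f = R/2 = 98.0/2 = 49.00 cm.
1/d_i = 1/f − 1/d_o = 1/(49.00) − 1/(20.1) = -0.02934, so d_i = -34.08 cm.
m = −d_i/d_o = −(-34.08)/(20.1) = +1.70.
The image is virtual, upright and enlarged, behind the mirror.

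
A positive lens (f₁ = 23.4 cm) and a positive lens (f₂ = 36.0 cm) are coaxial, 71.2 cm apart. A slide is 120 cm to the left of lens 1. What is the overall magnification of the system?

Lens 1: 1/d_i1 = 1/(23.4) − 1/(120) = 0.03440, so d_i1 = 29.07 cm; m₁ = −d_i1/d_o1 = -0.2422.
d_o2 = 71.2 − (29.07) = 42.13 cm.
Lens 2: 1/d_i2 = 1/(36.0) − 1/(42.13) = 0.004042, so d_i2 = 247.4 cm; m₂ = −d_i2/d_o2 = -5.873.
m = m₁·m₂ = (-0.2422)(-5.873) = +1.42.

m = +1.42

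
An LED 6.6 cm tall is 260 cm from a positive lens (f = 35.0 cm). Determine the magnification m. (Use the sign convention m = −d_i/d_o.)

m = -0.156

1/d_i = 1/f − 1/d_o = 1/(35.00) − 1/(260) = 0.02473, so d_i = 40.44 cm.
m = −d_i/d_o = −(40.44)/(260) = -0.156.
The image is real, inverted and reduced, on the far side of the lens.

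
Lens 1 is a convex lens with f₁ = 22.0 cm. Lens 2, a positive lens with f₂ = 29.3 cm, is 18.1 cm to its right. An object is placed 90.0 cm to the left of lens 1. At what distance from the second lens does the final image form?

Lens 1: 1/d_i1 = 1/f₁ − 1/d_o1 = 1/(22.0) − 1/(90.0) = 0.03434, so d_i1 = 29.12 cm.
The intermediate image is 29.12 cm to the right of lens 1, which lies 11.02 cm to the right of lens 2 — a virtual object — so d_o2 = −11.02 cm.
Lens 2: 1/d_i2 = 1/f₂ − 1/d_o2 = 1/(29.3) − 1/(-11.02) = 0.1249, so d_i2 = 8.01 cm.
The final image is real, 8.01 cm to the right of lens 2 (overall magnification ≈ -0.24).

8.01 cm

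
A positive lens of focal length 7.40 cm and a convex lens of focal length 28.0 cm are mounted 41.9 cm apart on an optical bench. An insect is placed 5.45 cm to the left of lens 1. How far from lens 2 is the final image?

50.7 cm

Lens 1: 1/d_i1 = 1/f₁ − 1/d_o1 = 1/(7.40) − 1/(5.45) = -0.04835, so d_i1 = -20.68 cm.
The intermediate image is 20.68 cm to the left of lens 1 (virtual), which is 41.9 − (-20.68) = 62.58 cm to the left of lens 2, so d_o2 = +62.58 cm.
Lens 2: 1/d_i2 = 1/f₂ − 1/d_o2 = 1/(28.0) − 1/(62.58) = 0.01973, so d_i2 = 50.7 cm.
The final image is real, 50.7 cm to the right of lens 2 (overall magnification ≈ -3.1).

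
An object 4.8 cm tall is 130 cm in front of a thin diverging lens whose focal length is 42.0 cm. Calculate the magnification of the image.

m = +0.244

For a diverging lens, f = -42.0 cm.
1/d_i = 1/f − 1/d_o = 1/(-42.00) − 1/(130) = -0.03150, so d_i = -31.74 cm.
m = −d_i/d_o = −(-31.74)/(130) = +0.244.
The image is virtual, upright and reduced, on the same side as the object.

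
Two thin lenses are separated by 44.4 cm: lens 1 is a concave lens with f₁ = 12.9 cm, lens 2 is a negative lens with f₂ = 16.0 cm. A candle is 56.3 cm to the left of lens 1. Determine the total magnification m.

f₁ = −12.9 cm (diverging).
Lens 1: 1/d_i1 = 1/(-12.9) − 1/(56.3) = -0.09528, so d_i1 = -10.50 cm; m₁ = −d_i1/d_o1 = +0.1865.
d_o2 = 44.4 − (-10.50) = 54.90 cm.
f₂ = −16.0 cm (diverging).
Lens 2: 1/d_i2 = 1/(-16.0) − 1/(54.90) = -0.08071, so d_i2 = -12.39 cm; m₂ = −d_i2/d_o2 = +0.2257.
m = m₁·m₂ = (+0.1865)(+0.2257) = +0.0421.

m = +0.0421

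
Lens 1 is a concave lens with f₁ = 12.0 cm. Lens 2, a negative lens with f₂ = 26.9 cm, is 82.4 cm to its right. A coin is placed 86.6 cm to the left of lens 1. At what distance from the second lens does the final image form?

Lens 1 is diverging, so f₁ = −12.0 cm.
Lens 1: 1/d_i1 = 1/f₁ − 1/d_o1 = 1/(-12.0) − 1/(86.6) = -0.09488, so d_i1 = -10.54 cm.
The intermediate image is 10.54 cm to the left of lens 1 (virtual), which is 82.4 − (-10.54) = 92.94 cm to the left of lens 2, so d_o2 = +92.94 cm.
Lens 2 is diverging, so f₂ = −26.9 cm.
Lens 2: 1/d_i2 = 1/f₂ − 1/d_o2 = 1/(-26.9) − 1/(92.94) = -0.04793, so d_i2 = -20.9 cm.
The final image is virtual, 20.9 cm to the left of lens 2 (overall magnification ≈ 0.027).

20.9 cm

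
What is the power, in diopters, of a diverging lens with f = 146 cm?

For a diverging lens, f = −146 cm.
f = -146 cm = -1.46 m.
P = 1/f = 1/(-1.46 m) = -0.685 D.

P = -0.685 D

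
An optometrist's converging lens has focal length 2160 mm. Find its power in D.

P = +0.463 D

f = 216 cm = 2.16 m.
P = 1/f = 1/(2.16 m) = +0.463 D.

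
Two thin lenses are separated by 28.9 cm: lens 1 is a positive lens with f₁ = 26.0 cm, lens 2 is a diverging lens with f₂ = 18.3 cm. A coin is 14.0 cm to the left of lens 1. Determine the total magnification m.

m = +0.511

Lens 1: 1/d_i1 = 1/(26.0) − 1/(14.0) = -0.03297, so d_i1 = -30.33 cm; m₁ = −d_i1/d_o1 = +2.166.
d_o2 = 28.9 − (-30.33) = 59.23 cm.
f₂ = −18.3 cm (diverging).
Lens 2: 1/d_i2 = 1/(-18.3) − 1/(59.23) = -0.07153, so d_i2 = -13.98 cm; m₂ = −d_i2/d_o2 = +0.2360.
m = m₁·m₂ = (+2.166)(+0.2360) = +0.511.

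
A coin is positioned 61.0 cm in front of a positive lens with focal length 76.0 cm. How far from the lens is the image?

309 cm

Thin-lens equation: 1/s_i = 1/f − 1/s_o = 1/(76.00) − 1/(61.0) = 0.01316 − 0.01639 = -0.003236, so s_i = -309 cm.
The image is virtual, upright and enlarged, on the same side as the object.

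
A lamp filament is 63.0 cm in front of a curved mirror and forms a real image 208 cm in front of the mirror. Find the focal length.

Real image ⇒ d_i = +208 cm.
1/f = 1/d_o + 1/d_i = 1/(63.0) + 1/(208) = 0.02068, so f = 48.4 cm.
Since f is positive, the curved mirror is concave.

f = 48.4 cm (concave)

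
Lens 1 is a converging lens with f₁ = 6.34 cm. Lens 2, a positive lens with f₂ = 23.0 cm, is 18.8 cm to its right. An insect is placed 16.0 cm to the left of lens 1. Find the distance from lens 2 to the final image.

Lens 1: 1/d_i1 = 1/f₁ − 1/d_o1 = 1/(6.34) − 1/(16.0) = 0.09523, so d_i1 = 10.50 cm.
The intermediate image is 10.50 cm to the right of lens 1, which is 18.8 − (10.50) = 8.300 cm to the left of lens 2, so d_o2 = +8.300 cm.
Lens 2: 1/d_i2 = 1/f₂ − 1/d_o2 = 1/(23.0) − 1/(8.300) = -0.07700, so d_i2 = -13.0 cm.
The final image is virtual, 13.0 cm to the left of lens 2 (overall magnification ≈ -1.0).

13.0 cm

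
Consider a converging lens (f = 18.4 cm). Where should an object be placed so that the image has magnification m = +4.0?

13.8 cm

m = −d_i/d_o ⇒ d_i = −m·d_o.
1/f = 1/d_o + 1/d_i = 1/d_o − 1/(m·d_o) = (1 − 1/m)/d_o, so d_o = f(1 − 1/m) = (18.40)(1 − 1/(+4.0)) = 13.8 cm.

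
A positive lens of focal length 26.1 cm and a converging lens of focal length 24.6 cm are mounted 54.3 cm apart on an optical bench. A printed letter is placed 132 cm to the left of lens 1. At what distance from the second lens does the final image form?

Lens 1: 1/d_i1 = 1/f₁ − 1/d_o1 = 1/(26.1) − 1/(132) = 0.03074, so d_i1 = 32.53 cm.
The intermediate image is 32.53 cm to the right of lens 1, which is 54.3 − (32.53) = 21.77 cm to the left of lens 2, so d_o2 = +21.77 cm.
Lens 2: 1/d_i2 = 1/f₂ − 1/d_o2 = 1/(24.6) − 1/(21.77) = -0.005284, so d_i2 = -189 cm.
The final image is virtual, 189 cm to the left of lens 2 (overall magnification ≈ -2.1).

189 cm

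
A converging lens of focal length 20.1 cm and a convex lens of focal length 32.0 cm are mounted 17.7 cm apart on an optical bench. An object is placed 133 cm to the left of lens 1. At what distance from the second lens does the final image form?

5.04 cm

Lens 1: 1/d_i1 = 1/f₁ − 1/d_o1 = 1/(20.1) − 1/(133) = 0.04223, so d_i1 = 23.68 cm.
The intermediate image is 23.68 cm to the right of lens 1, which lies 5.980 cm to the right of lens 2 — a virtual object — so d_o2 = −5.980 cm.
Lens 2: 1/d_i2 = 1/f₂ − 1/d_o2 = 1/(32.0) − 1/(-5.980) = 0.1985, so d_i2 = 5.04 cm.
The final image is real, 5.04 cm to the right of lens 2 (overall magnification ≈ -0.15).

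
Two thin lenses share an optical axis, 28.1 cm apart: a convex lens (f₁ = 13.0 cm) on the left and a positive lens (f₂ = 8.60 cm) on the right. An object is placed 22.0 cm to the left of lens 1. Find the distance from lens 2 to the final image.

Lens 1: 1/d_i1 = 1/f₁ − 1/d_o1 = 1/(13.0) − 1/(22.0) = 0.03147, so d_i1 = 31.78 cm.
The intermediate image is 31.78 cm to the right of lens 1, which lies 3.680 cm to the right of lens 2 — a virtual object — so d_o2 = −3.680 cm.
Lens 2: 1/d_i2 = 1/f₂ − 1/d_o2 = 1/(8.60) − 1/(-3.680) = 0.3880, so d_i2 = 2.58 cm.
The final image is real, 2.58 cm to the right of lens 2 (overall magnification ≈ -1.0).

2.58 cm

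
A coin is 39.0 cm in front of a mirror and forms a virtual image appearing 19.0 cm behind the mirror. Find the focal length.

Virtual image ⇒ d_i = −19.0 cm.
1/f = 1/d_o + 1/d_i = 1/(39.0) + 1/(-19.0) = -0.02699, so f = -37.0 cm.
Since f is negative, the mirror is convex.

f = -37.0 cm (convex)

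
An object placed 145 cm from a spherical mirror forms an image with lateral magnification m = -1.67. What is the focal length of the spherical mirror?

f = 90.7 cm (concave)

m = −d_i/d_o ⇒ d_i = −m·d_o = −(-1.67)·(145) = 242.1 cm.
1/f = 1/d_o + 1/d_i = 1/(145) + 1/(242.1) = 0.01103, so f = 90.7 cm.
Since f is positive, the spherical mirror is concave.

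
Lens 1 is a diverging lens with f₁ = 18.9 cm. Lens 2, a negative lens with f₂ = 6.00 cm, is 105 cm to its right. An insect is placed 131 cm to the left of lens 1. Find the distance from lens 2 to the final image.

5.72 cm

Lens 1 is diverging, so f₁ = −18.9 cm.
Lens 1: 1/d_i1 = 1/f₁ − 1/d_o1 = 1/(-18.9) − 1/(131) = -0.06054, so d_i1 = -16.52 cm.
The intermediate image is 16.52 cm to the left of lens 1 (virtual), which is 105 − (-16.52) = 121.5 cm to the left of lens 2, so d_o2 = +121.5 cm.
Lens 2 is diverging, so f₂ = −6.00 cm.
Lens 2: 1/d_i2 = 1/f₂ − 1/d_o2 = 1/(-6.00) − 1/(121.5) = -0.1749, so d_i2 = -5.72 cm.
The final image is virtual, 5.72 cm to the left of lens 2 (overall magnification ≈ 0.0059).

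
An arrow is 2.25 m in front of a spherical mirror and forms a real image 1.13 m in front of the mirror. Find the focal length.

f = 0.752 m (concave)

Real image ⇒ d_i = +1.13 m.
1/f = 1/d_o + 1/d_i = 1/(2.25) + 1/(1.13) = 1.329, so f = 0.752 m.
Since f is positive, the spherical mirror is concave.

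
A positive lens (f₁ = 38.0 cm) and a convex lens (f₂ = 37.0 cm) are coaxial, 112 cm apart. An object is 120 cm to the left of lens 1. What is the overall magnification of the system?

Lens 1: 1/d_i1 = 1/(38.0) − 1/(120) = 0.01798, so d_i1 = 55.61 cm; m₁ = −d_i1/d_o1 = -0.4634.
d_o2 = 112 − (55.61) = 56.39 cm.
Lens 2: 1/d_i2 = 1/(37.0) − 1/(56.39) = 0.009293, so d_i2 = 107.6 cm; m₂ = −d_i2/d_o2 = -1.908.
m = m₁·m₂ = (-0.4634)(-1.908) = +0.884.

m = +0.884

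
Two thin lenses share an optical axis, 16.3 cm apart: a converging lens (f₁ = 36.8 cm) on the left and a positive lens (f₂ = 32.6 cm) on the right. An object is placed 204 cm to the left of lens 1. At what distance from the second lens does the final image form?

15.2 cm

Lens 1: 1/d_i1 = 1/f₁ − 1/d_o1 = 1/(36.8) − 1/(204) = 0.02227, so d_i1 = 44.90 cm.
The intermediate image is 44.90 cm to the right of lens 1, which lies 28.60 cm to the right of lens 2 — a virtual object — so d_o2 = −28.60 cm.
Lens 2: 1/d_i2 = 1/f₂ − 1/d_o2 = 1/(32.6) − 1/(-28.60) = 0.06564, so d_i2 = 15.2 cm.
The final image is real, 15.2 cm to the right of lens 2 (overall magnification ≈ -0.12).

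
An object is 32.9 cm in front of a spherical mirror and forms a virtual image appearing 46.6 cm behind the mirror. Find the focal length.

f = 112 cm (concave)

Virtual image ⇒ d_i = −46.6 cm.
1/f = 1/d_o + 1/d_i = 1/(32.9) + 1/(-46.6) = 0.008936, so f = 112 cm.
Since f is positive, the spherical mirror is concave.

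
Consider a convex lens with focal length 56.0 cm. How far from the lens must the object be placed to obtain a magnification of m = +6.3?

m = −d_i/d_o ⇒ d_i = −m·d_o.
1/f = 1/d_o + 1/d_i = 1/d_o − 1/(m·d_o) = (1 − 1/m)/d_o, so d_o = f(1 − 1/m) = (56.00)(1 − 1/(+6.3)) = 47.1 cm.

47.1 cm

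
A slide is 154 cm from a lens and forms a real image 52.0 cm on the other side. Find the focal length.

f = 38.9 cm (converging)

Real image ⇒ d_i = +52.0 cm.
1/f = 1/d_o + 1/d_i = 1/(154) + 1/(52.0) = 0.02572, so f = 38.9 cm.
Since f is positive, the lens is converging.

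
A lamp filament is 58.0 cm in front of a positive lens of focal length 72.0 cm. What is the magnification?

1/d_i = 1/f − 1/d_o = 1/(72.00) − 1/(58.0) = -0.003352, so d_i = -298.3 cm.
m = −d_i/d_o = −(-298.3)/(58.0) = +5.14.
The image is virtual, upright and enlarged, on the same side as the object.

m = +5.14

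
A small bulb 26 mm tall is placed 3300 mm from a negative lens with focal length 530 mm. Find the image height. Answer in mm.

3.60 mm

For a negative lens, f = -530 mm.
1/d_i = 1/f − 1/d_o = 1/(-530.0) − 1/(3300) = -0.002190, so d_i = -456.7 mm.
m = −d_i/d_o = +0.1384.
|h_i| = |m|·h_o = 0.1384 × 26 = 3.60 mm. The image is virtual, upright and reduced, on the same side as the object.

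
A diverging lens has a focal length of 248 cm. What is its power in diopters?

P = -0.403 D

For a diverging lens, f = −248 cm.
f = -248 cm = -2.48 m.
P = 1/f = 1/(-2.48 m) = -0.403 D.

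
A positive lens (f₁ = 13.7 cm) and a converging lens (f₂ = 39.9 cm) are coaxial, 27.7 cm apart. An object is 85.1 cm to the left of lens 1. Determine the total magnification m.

Lens 1: 1/d_i1 = 1/(13.7) − 1/(85.1) = 0.06124, so d_i1 = 16.33 cm; m₁ = −d_i1/d_o1 = -0.1919.
d_o2 = 27.7 − (16.33) = 11.37 cm.
Lens 2: 1/d_i2 = 1/(39.9) − 1/(11.37) = -0.06289, so d_i2 = -15.90 cm; m₂ = −d_i2/d_o2 = +1.399.
m = m₁·m₂ = (-0.1919)(+1.399) = -0.268.

m = -0.268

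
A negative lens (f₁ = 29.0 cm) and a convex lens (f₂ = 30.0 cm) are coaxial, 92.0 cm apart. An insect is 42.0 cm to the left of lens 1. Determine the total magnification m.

m = -0.155

f₁ = −29.0 cm (diverging).
Lens 1: 1/d_i1 = 1/(-29.0) − 1/(42.0) = -0.05829, so d_i1 = -17.15 cm; m₁ = −d_i1/d_o1 = +0.4083.
d_o2 = 92.0 − (-17.15) = 109.2 cm.
Lens 2: 1/d_i2 = 1/(30.0) − 1/(109.2) = 0.02418, so d_i2 = 41.36 cm; m₂ = −d_i2/d_o2 = -0.3788.
m = m₁·m₂ = (+0.4083)(-0.3788) = -0.155.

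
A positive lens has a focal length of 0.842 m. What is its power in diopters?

P = 1/f = 1/(0.842 m) = +1.19 D.

P = +1.19 D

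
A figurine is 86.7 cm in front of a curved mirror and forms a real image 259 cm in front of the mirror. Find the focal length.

f = 65.0 cm (concave)

Real image ⇒ d_i = +259 cm.
1/f = 1/d_o + 1/d_i = 1/(86.7) + 1/(259) = 0.01540, so f = 65.0 cm.
Since f is positive, the curved mirror is concave.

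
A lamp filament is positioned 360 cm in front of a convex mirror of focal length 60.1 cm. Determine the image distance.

51.5 cm

For a convex mirror, f = -60.1 cm.
Mirror equation: 1/s_i = 1/f − 1/s_o = 1/(-60.10) − 1/(360) = -0.01664 − 0.002778 = -0.01942, so s_i = -51.5 cm.
The image is virtual, upright and reduced, behind the mirror.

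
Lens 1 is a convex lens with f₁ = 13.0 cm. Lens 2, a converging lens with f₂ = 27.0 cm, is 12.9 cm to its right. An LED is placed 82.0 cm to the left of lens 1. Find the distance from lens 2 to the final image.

2.33 cm

Lens 1: 1/d_i1 = 1/f₁ − 1/d_o1 = 1/(13.0) − 1/(82.0) = 0.06473, so d_i1 = 15.45 cm.
The intermediate image is 15.45 cm to the right of lens 1, which lies 2.550 cm to the right of lens 2 — a virtual object — so d_o2 = −2.550 cm.
Lens 2: 1/d_i2 = 1/f₂ − 1/d_o2 = 1/(27.0) − 1/(-2.550) = 0.4292, so d_i2 = 2.33 cm.
The final image is real, 2.33 cm to the right of lens 2 (overall magnification ≈ -0.17).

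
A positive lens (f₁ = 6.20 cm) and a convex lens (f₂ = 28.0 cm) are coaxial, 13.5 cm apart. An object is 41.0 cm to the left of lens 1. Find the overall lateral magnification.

Lens 1: 1/d_i1 = 1/(6.20) − 1/(41.0) = 0.1369, so d_i1 = 7.305 cm; m₁ = −d_i1/d_o1 = -0.1782.
d_o2 = 13.5 − (7.305) = 6.195 cm.
Lens 2: 1/d_i2 = 1/(28.0) − 1/(6.195) = -0.1257, so d_i2 = -7.955 cm; m₂ = −d_i2/d_o2 = +1.284.
m = m₁·m₂ = (-0.1782)(+1.284) = -0.229.

m = -0.229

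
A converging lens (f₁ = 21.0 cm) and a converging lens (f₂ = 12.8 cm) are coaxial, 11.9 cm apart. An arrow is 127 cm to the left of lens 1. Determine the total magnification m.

Lens 1: 1/d_i1 = 1/(21.0) − 1/(127) = 0.03975, so d_i1 = 25.16 cm; m₁ = −d_i1/d_o1 = -0.1981.
d_o2 = 11.9 − (25.16) = -13.26 cm (virtual object).
Lens 2: 1/d_i2 = 1/(12.8) − 1/(-13.26) = 0.1535, so d_i2 = 6.513 cm; m₂ = −d_i2/d_o2 = +0.4912.
m = m₁·m₂ = (-0.1981)(+0.4912) = -0.0973.

m = -0.0973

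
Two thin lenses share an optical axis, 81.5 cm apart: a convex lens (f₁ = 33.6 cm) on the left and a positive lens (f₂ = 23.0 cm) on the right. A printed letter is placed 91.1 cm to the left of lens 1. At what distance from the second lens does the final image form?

123 cm

Lens 1: 1/d_i1 = 1/f₁ − 1/d_o1 = 1/(33.6) − 1/(91.1) = 0.01878, so d_i1 = 53.23 cm.
The intermediate image is 53.23 cm to the right of lens 1, which is 81.5 − (53.23) = 28.27 cm to the left of lens 2, so d_o2 = +28.27 cm.
Lens 2: 1/d_i2 = 1/f₂ − 1/d_o2 = 1/(23.0) − 1/(28.27) = 0.008105, so d_i2 = 123 cm.
The final image is real, 123 cm to the right of lens 2 (overall magnification ≈ 2.6).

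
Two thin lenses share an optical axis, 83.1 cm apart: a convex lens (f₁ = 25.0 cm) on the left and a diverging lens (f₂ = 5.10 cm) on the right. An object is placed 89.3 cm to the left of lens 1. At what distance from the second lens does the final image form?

4.61 cm

Lens 1: 1/d_i1 = 1/f₁ − 1/d_o1 = 1/(25.0) − 1/(89.3) = 0.02880, so d_i1 = 34.72 cm.
The intermediate image is 34.72 cm to the right of lens 1, which is 83.1 − (34.72) = 48.38 cm to the left of lens 2, so d_o2 = +48.38 cm.
Lens 2 is diverging, so f₂ = −5.10 cm.
Lens 2: 1/d_i2 = 1/f₂ − 1/d_o2 = 1/(-5.10) − 1/(48.38) = -0.2167, so d_i2 = -4.61 cm.
The final image is virtual, 4.61 cm to the left of lens 2 (overall magnification ≈ -0.037).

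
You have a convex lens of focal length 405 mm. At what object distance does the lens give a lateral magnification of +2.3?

m = −d_i/d_o ⇒ d_i = −m·d_o.
1/f = 1/d_o + 1/d_i = 1/d_o − 1/(m·d_o) = (1 − 1/m)/d_o, so d_o = f(1 − 1/m) = (405.0)(1 − 1/(+2.3)) = 229 mm.

229 mm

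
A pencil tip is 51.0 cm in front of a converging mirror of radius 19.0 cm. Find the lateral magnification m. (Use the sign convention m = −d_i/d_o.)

m = -0.229

f = R/2 = 19.0/2 = 9.500 cm.
1/d_i = 1/f − 1/d_o = 1/(9.500) − 1/(51.0) = 0.08566, so d_i = 11.67 cm.
m = −d_i/d_o = −(11.67)/(51.0) = -0.229.
The image is real, inverted and reduced, in front of the mirror.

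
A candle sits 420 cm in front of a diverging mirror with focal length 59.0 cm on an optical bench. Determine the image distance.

For a diverging mirror, f = -59.0 cm.
Mirror equation: 1/q = 1/f − 1/p = 1/(-59.00) − 1/(420) = -0.01695 − 0.002381 = -0.01933, so q = -51.7 cm.
The image is virtual, upright and reduced, behind the mirror.

51.7 cm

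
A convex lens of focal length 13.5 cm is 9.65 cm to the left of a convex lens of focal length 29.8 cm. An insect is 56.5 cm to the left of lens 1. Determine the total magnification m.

m = -0.247

Lens 1: 1/d_i1 = 1/(13.5) − 1/(56.5) = 0.05637, so d_i1 = 17.74 cm; m₁ = −d_i1/d_o1 = -0.3140.
d_o2 = 9.65 − (17.74) = -8.090 cm (virtual object).
Lens 2: 1/d_i2 = 1/(29.8) − 1/(-8.090) = 0.1572, so d_i2 = 6.363 cm; m₂ = −d_i2/d_o2 = +0.7865.
m = m₁·m₂ = (-0.3140)(+0.7865) = -0.247.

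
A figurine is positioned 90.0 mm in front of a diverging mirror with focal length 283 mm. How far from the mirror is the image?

68.3 mm

For a diverging mirror, f = -283 mm.
Mirror equation: 1/q = 1/f − 1/p = 1/(-283.0) − 1/(90.0) = -0.003534 − 0.01111 = -0.01464, so q = -68.3 mm.
The image is virtual, upright and reduced, behind the mirror.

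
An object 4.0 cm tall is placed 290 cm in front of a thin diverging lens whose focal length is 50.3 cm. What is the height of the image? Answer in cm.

0.591 cm

For a diverging lens, f = -50.3 cm.
1/d_i = 1/f − 1/d_o = 1/(-50.30) − 1/(290) = -0.02333, so d_i = -42.87 cm.
m = −d_i/d_o = +0.1478.
|h_i| = |m|·h_o = 0.1478 × 4.0 = 0.591 cm. The image is virtual, upright and reduced, on the same side as the object.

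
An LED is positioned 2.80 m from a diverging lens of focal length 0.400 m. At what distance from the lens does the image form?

For a diverging lens, f = -0.400 m.
Lens equation: 1/d_i = 1/f − 1/d_o = 1/(-0.4000) − 1/(2.80) = -2.500 − 0.3571 = -2.857, so d_i = -0.350 m.
The image is virtual, upright and reduced, on the same side as the object.

0.350 m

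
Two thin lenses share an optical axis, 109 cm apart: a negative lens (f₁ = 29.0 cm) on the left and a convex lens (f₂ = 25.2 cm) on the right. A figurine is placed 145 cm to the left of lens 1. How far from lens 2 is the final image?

Lens 1 is diverging, so f₁ = −29.0 cm.
Lens 1: 1/d_i1 = 1/f₁ − 1/d_o1 = 1/(-29.0) − 1/(145) = -0.04138, so d_i1 = -24.17 cm.
The intermediate image is 24.17 cm to the left of lens 1 (virtual), which is 109 − (-24.17) = 133.2 cm to the left of lens 2, so d_o2 = +133.2 cm.
Lens 2: 1/d_i2 = 1/f₂ − 1/d_o2 = 1/(25.2) − 1/(133.2) = 0.03218, so d_i2 = 31.1 cm.
The final image is real, 31.1 cm to the right of lens 2 (overall magnification ≈ -0.039).

31.1 cm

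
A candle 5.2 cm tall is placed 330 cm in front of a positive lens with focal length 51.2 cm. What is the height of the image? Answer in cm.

0.955 cm

1/d_i = 1/f − 1/d_o = 1/(51.20) − 1/(330) = 0.01650, so d_i = 60.60 cm.
m = −d_i/d_o = -0.1836.
|h_i| = |m|·h_o = 0.1836 × 5.2 = 0.955 cm. The image is real, inverted and reduced, on the far side of the lens.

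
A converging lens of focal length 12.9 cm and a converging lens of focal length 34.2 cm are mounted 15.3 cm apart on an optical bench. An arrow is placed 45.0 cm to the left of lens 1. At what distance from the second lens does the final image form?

2.57 cm

Lens 1: 1/d_i1 = 1/f₁ − 1/d_o1 = 1/(12.9) − 1/(45.0) = 0.05530, so d_i1 = 18.08 cm.
The intermediate image is 18.08 cm to the right of lens 1, which lies 2.780 cm to the right of lens 2 — a virtual object — so d_o2 = −2.780 cm.
Lens 2: 1/d_i2 = 1/f₂ − 1/d_o2 = 1/(34.2) − 1/(-2.780) = 0.3890, so d_i2 = 2.57 cm.
The final image is real, 2.57 cm to the right of lens 2 (overall magnification ≈ -0.37).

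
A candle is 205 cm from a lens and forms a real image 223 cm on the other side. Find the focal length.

f = 107 cm (converging)

Real image ⇒ d_i = +223 cm.
1/f = 1/d_o + 1/d_i = 1/(205) + 1/(223) = 0.009362, so f = 107 cm.
Since f is positive, the lens is converging.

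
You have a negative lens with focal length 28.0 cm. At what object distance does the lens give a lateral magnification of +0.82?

6.15 cm

For a negative lens, f = -28.0 cm.
m = −d_i/d_o ⇒ d_i = −m·d_o.
1/f = 1/d_o + 1/d_i = 1/d_o − 1/(m·d_o) = (1 − 1/m)/d_o, so d_o = f(1 − 1/m) = (-28.00)(1 − 1/(+0.82)) = 6.15 cm.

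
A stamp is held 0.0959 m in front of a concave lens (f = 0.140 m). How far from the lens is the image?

For a concave lens, f = -0.140 m.
Lens equation: 1/s_i = 1/f − 1/s_o = 1/(-0.1400) − 1/(0.0959) = -7.143 − 10.43 = -17.57, so s_i = -0.0569 m.
The image is virtual, upright and reduced, on the same side as the object.

0.0569 m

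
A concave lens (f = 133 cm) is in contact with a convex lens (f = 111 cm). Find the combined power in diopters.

P = +0.149 D

P₁ = 1/f₁ = 1/(-1.33 m) = -0.7519 D; P₂ = 1/f₂ = 1/(1.11 m) = +0.9009 D.
For thin lenses in contact, P = P₁ + P₂ = (-0.7519) + (+0.9009) = +0.149 D.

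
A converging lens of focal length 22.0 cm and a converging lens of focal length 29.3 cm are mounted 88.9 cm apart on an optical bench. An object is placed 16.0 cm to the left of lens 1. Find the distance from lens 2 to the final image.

Lens 1: 1/d_i1 = 1/f₁ − 1/d_o1 = 1/(22.0) − 1/(16.0) = -0.01705, so d_i1 = -58.67 cm.
The intermediate image is 58.67 cm to the left of lens 1 (virtual), which is 88.9 − (-58.67) = 147.6 cm to the left of lens 2, so d_o2 = +147.6 cm.
Lens 2: 1/d_i2 = 1/f₂ − 1/d_o2 = 1/(29.3) − 1/(147.6) = 0.02735, so d_i2 = 36.6 cm.
The final image is real, 36.6 cm to the right of lens 2 (overall magnification ≈ -0.91).

36.6 cm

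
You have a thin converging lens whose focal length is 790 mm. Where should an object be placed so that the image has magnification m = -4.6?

962 mm

m = −d_i/d_o ⇒ d_i = −m·d_o.
1/f = 1/d_o + 1/d_i = 1/d_o − 1/(m·d_o) = (1 − 1/m)/d_o, so d_o = f(1 − 1/m) = (790.0)(1 − 1/(-4.6)) = 962 mm.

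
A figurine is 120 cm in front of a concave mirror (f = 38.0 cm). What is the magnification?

m = -0.463

1/d_i = 1/f − 1/d_o = 1/(38.00) − 1/(120) = 0.01798, so d_i = 55.61 cm.
m = −d_i/d_o = −(55.61)/(120) = -0.463.
The image is real, inverted and reduced, in front of the mirror.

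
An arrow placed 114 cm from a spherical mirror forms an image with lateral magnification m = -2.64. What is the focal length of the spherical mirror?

m = −d_i/d_o ⇒ d_i = −m·d_o = −(-2.64)·(114) = 301.0 cm.
1/f = 1/d_o + 1/d_i = 1/(114) + 1/(301.0) = 0.01209, so f = 82.7 cm.
Since f is positive, the spherical mirror is concave.

f = 82.7 cm (concave)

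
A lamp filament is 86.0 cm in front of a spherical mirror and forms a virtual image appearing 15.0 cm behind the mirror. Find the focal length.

f = -18.2 cm (convex)

Virtual image ⇒ d_i = −15.0 cm.
1/f = 1/d_o + 1/d_i = 1/(86.0) + 1/(-15.0) = -0.05504, so f = -18.2 cm.
Since f is negative, the spherical mirror is convex.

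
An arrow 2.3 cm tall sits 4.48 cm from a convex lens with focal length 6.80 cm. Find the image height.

6.74 cm

1/d_i = 1/f − 1/d_o = 1/(6.800) − 1/(4.48) = -0.07616, so d_i = -13.13 cm.
m = −d_i/d_o = +2.931.
|h_i| = |m|·h_o = 2.931 × 2.3 = 6.74 cm. The image is virtual, upright and enlarged, on the same side as the object.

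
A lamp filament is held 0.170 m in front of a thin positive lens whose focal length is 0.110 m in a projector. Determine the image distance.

0.312 m

Lens equation: 1/v = 1/f − 1/u = 1/(0.1100) − 1/(0.170) = 9.091 − 5.882 = 3.209, so v = 0.312 m.
The image is real, inverted and enlarged, on the far side of the lens.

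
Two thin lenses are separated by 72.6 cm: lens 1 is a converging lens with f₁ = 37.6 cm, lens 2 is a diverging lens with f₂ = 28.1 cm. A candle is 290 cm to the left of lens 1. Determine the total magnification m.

m = -0.0728

Lens 1: 1/d_i1 = 1/(37.6) − 1/(290) = 0.02315, so d_i1 = 43.20 cm; m₁ = −d_i1/d_o1 = -0.1490.
d_o2 = 72.6 − (43.20) = 29.40 cm.
f₂ = −28.1 cm (diverging).
Lens 2: 1/d_i2 = 1/(-28.1) − 1/(29.40) = -0.06960, so d_i2 = -14.37 cm; m₂ = −d_i2/d_o2 = +0.4887.
m = m₁·m₂ = (-0.1490)(+0.4887) = -0.0728.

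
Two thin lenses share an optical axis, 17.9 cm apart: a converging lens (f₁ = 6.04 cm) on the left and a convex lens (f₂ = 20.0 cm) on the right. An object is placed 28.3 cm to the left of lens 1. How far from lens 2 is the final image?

20.9 cm

Lens 1: 1/d_i1 = 1/f₁ − 1/d_o1 = 1/(6.04) − 1/(28.3) = 0.1302, so d_i1 = 7.679 cm.
The intermediate image is 7.679 cm to the right of lens 1, which is 17.9 − (7.679) = 10.22 cm to the left of lens 2, so d_o2 = +10.22 cm.
Lens 2: 1/d_i2 = 1/f₂ − 1/d_o2 = 1/(20.0) − 1/(10.22) = -0.04785, so d_i2 = -20.9 cm.
The final image is virtual, 20.9 cm to the left of lens 2 (overall magnification ≈ -0.55).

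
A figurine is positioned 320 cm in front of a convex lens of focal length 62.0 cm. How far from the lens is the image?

76.9 cm

Lens equation: 1/v = 1/f − 1/u = 1/(62.00) − 1/(320) = 0.01613 − 0.003125 = 0.01300, so v = 76.9 cm.
The image is real, inverted and reduced, on the far side of the lens.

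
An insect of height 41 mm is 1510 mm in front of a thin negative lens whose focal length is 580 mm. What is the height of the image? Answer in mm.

11.4 mm

For a negative lens, f = -580 mm.
1/d_i = 1/f − 1/d_o = 1/(-580.0) − 1/(1510) = -0.002386, so d_i = -419.0 mm.
m = −d_i/d_o = +0.2775.
|h_i| = |m|·h_o = 0.2775 × 41 = 11.4 mm. The image is virtual, upright and reduced, on the same side as the object.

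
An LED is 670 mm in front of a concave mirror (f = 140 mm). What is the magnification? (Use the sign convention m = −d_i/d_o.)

1/d_i = 1/f − 1/d_o = 1/(140.0) − 1/(670) = 0.005650, so d_i = 177.0 mm.
m = −d_i/d_o = −(177.0)/(670) = -0.264.
The image is real, inverted and reduced, in front of the mirror.

m = -0.264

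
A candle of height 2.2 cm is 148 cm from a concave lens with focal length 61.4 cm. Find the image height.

0.645 cm

For a concave lens, f = -61.4 cm.
1/d_i = 1/f − 1/d_o = 1/(-61.40) − 1/(148) = -0.02304, so d_i = -43.40 cm.
m = −d_i/d_o = +0.2932.
|h_i| = |m|·h_o = 0.2932 × 2.2 = 0.645 cm. The image is virtual, upright and reduced, on the same side as the object.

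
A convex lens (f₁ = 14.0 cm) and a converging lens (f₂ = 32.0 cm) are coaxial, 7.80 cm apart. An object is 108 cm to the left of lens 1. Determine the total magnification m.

m = -0.118

Lens 1: 1/d_i1 = 1/(14.0) − 1/(108) = 0.06217, so d_i1 = 16.09 cm; m₁ = −d_i1/d_o1 = -0.1490.
d_o2 = 7.80 − (16.09) = -8.290 cm (virtual object).
Lens 2: 1/d_i2 = 1/(32.0) − 1/(-8.290) = 0.1519, so d_i2 = 6.584 cm; m₂ = −d_i2/d_o2 = +0.7942.
m = m₁·m₂ = (-0.1490)(+0.7942) = -0.118.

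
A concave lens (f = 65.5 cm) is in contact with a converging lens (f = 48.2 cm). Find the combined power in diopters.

P₁ = 1/f₁ = 1/(-0.655 m) = -1.527 D; P₂ = 1/f₂ = 1/(0.482 m) = +2.075 D.
For thin lenses in contact, P = P₁ + P₂ = (-1.527) + (+2.075) = +0.548 D.

P = +0.548 D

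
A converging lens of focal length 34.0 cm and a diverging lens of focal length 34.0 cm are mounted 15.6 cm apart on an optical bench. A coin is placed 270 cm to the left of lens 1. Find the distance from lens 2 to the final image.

74.0 cm

Lens 1: 1/d_i1 = 1/f₁ − 1/d_o1 = 1/(34.0) − 1/(270) = 0.02571, so d_i1 = 38.90 cm.
The intermediate image is 38.90 cm to the right of lens 1, which lies 23.30 cm to the right of lens 2 — a virtual object — so d_o2 = −23.30 cm.
Lens 2 is diverging, so f₂ = −34.0 cm.
Lens 2: 1/d_i2 = 1/f₂ − 1/d_o2 = 1/(-34.0) − 1/(-23.30) = 0.01351, so d_i2 = 74.0 cm.
The final image is real, 74.0 cm to the right of lens 2 (overall magnification ≈ -0.46).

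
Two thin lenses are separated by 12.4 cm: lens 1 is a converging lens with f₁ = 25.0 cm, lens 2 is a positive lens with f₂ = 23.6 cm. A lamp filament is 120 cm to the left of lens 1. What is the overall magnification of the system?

m = -0.145

Lens 1: 1/d_i1 = 1/(25.0) − 1/(120) = 0.03167, so d_i1 = 31.58 cm; m₁ = −d_i1/d_o1 = -0.2632.
d_o2 = 12.4 − (31.58) = -19.18 cm (virtual object).
Lens 2: 1/d_i2 = 1/(23.6) − 1/(-19.18) = 0.09451, so d_i2 = 10.58 cm; m₂ = −d_i2/d_o2 = +0.5517.
m = m₁·m₂ = (-0.2632)(+0.5517) = -0.145.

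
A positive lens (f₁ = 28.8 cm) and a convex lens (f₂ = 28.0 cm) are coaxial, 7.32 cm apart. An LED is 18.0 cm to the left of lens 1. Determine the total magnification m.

m = -2.73

Lens 1: 1/d_i1 = 1/(28.8) − 1/(18.0) = -0.02083, so d_i1 = -48.00 cm; m₁ = −d_i1/d_o1 = +2.667.
d_o2 = 7.32 − (-48.00) = 55.32 cm.
Lens 2: 1/d_i2 = 1/(28.0) − 1/(55.32) = 0.01764, so d_i2 = 56.70 cm; m₂ = −d_i2/d_o2 = -1.025.
m = m₁·m₂ = (+2.667)(-1.025) = -2.73.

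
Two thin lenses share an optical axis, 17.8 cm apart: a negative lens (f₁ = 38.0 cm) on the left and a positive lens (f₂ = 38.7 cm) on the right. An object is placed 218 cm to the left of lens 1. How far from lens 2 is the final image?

169 cm

Lens 1 is diverging, so f₁ = −38.0 cm.
Lens 1: 1/d_i1 = 1/f₁ − 1/d_o1 = 1/(-38.0) − 1/(218) = -0.03090, so d_i1 = -32.36 cm.
The intermediate image is 32.36 cm to the left of lens 1 (virtual), which is 17.8 − (-32.36) = 50.16 cm to the left of lens 2, so d_o2 = +50.16 cm.
Lens 2: 1/d_i2 = 1/f₂ − 1/d_o2 = 1/(38.7) − 1/(50.16) = 0.005904, so d_i2 = 169 cm.
The final image is real, 169 cm to the right of lens 2 (overall magnification ≈ -0.50).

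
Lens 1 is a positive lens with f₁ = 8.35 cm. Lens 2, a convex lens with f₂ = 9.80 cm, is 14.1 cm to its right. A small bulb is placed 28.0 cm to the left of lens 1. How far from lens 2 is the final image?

Lens 1: 1/d_i1 = 1/f₁ − 1/d_o1 = 1/(8.35) − 1/(28.0) = 0.08405, so d_i1 = 11.90 cm.
The intermediate image is 11.90 cm to the right of lens 1, which is 14.1 − (11.90) = 2.200 cm to the left of lens 2, so d_o2 = +2.200 cm.
Lens 2: 1/d_i2 = 1/f₂ − 1/d_o2 = 1/(9.80) − 1/(2.200) = -0.3525, so d_i2 = -2.84 cm.
The final image is virtual, 2.84 cm to the left of lens 2 (overall magnification ≈ -0.55).

2.84 cm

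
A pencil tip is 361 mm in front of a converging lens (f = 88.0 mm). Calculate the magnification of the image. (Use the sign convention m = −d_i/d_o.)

m = -0.322

1/d_i = 1/f − 1/d_o = 1/(88.00) − 1/(361) = 0.008594, so d_i = 116.4 mm.
m = −d_i/d_o = −(116.4)/(361) = -0.322.
The image is real, inverted and reduced, on the far side of the lens.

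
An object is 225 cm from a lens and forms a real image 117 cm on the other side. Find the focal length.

f = 77.0 cm (converging)

Real image ⇒ d_i = +117 cm.
1/f = 1/d_o + 1/d_i = 1/(225) + 1/(117) = 0.01299, so f = 77.0 cm.
Since f is positive, the lens is converging.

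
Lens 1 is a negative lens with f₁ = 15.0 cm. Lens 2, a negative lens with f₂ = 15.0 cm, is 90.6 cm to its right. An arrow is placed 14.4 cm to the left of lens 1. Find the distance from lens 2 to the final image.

Lens 1 is diverging, so f₁ = −15.0 cm.
Lens 1: 1/d_i1 = 1/f₁ − 1/d_o1 = 1/(-15.0) − 1/(14.4) = -0.1361, so d_i1 = -7.347 cm.
The intermediate image is 7.347 cm to the left of lens 1 (virtual), which is 90.6 − (-7.347) = 97.95 cm to the left of lens 2, so d_o2 = +97.95 cm.
Lens 2 is diverging, so f₂ = −15.0 cm.
Lens 2: 1/d_i2 = 1/f₂ − 1/d_o2 = 1/(-15.0) − 1/(97.95) = -0.07688, so d_i2 = -13.0 cm.
The final image is virtual, 13.0 cm to the left of lens 2 (overall magnification ≈ 0.068).

13.0 cm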